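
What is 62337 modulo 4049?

62337 = 15*4049 + 1602, so 62337 ≡ 1602 (mod 4049).

1602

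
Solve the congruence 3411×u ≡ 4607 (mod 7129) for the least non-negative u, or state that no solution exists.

6681

gcd(3411, 7129) = 1, so a unique solution mod 7129 exists.
3411⁻¹ ≡ 6920 (mod 7129).
u ≡ 6920×4607 ≡ 6681 (mod 7129).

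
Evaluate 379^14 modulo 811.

By square-and-multiply:
379^1 ≡ 379 (mod 811)
379^2 ≡ 379^2 = 143641 ≡ 94 (mod 811)
379^4 ≡ 94^2 = 8836 ≡ 726 (mod 811)
379^8 ≡ 726^2 = 527076 ≡ 737 (mod 811)
379^14 = 379^8 × 379^4 × 379^2 ≡ 737 × 726 × 94 (mod 811).
Accumulate the product:
737 × 726 = 535062 ≡ 613
613 × 94 = 57622 ≡ 41

41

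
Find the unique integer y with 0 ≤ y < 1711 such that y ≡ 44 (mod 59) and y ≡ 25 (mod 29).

59⁻¹ mod 29: 59*1 ≡ 1 (mod 29), so 59⁻¹ ≡ 1.
y = 44 + 59*((25 − 44)*1 mod 29) = 44 + 59*10 = 634.

634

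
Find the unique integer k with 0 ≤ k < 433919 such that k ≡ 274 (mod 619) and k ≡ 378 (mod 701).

619⁻¹ mod 701: 619*265 ≡ 1 (mod 701), so 619⁻¹ ≡ 265.
k = 274 + 619*((378 − 274)*265 mod 701) = 274 + 619*221 = 137073.

137073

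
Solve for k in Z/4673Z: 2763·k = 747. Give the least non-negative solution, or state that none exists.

gcd(2763, 4673) = 1, so a unique solution mod 4673 exists.
2763⁻¹ ≡ 4421 (mod 4673).
k ≡ 4421·747 ≡ 3349 (mod 4673).

3349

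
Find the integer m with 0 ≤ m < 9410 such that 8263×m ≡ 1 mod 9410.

Apply the Euclidean algorithm and back-substitute:
9410 = 1·8263 + 1147
8263 = 7·1147 + 234
1147 = 4·234 + 211
234 = 1·211 + 23
211 = 9·23 + 4
23 = 5·4 + 3
4 = 1·3 + 1
3 = 3·1 + 0
gcd(8263, 9410) = 1, so the inverse exists.
Bézout: 1 = 2154·9410 − 2453·8263.
So 8263⁻¹ ≡ −2453 ≡ 6957 (mod 9410).

6957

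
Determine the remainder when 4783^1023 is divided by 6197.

By square-and-multiply:
4783^1 ≡ 4783 (mod 6197)
4783^2 ≡ 4783^2 = 22877089 ≡ 3962 (mod 6197)
4783^4 ≡ 3962^2 = 15697444 ≡ 443 (mod 6197)
4783^8 ≡ 443^2 = 196249 ≡ 4142 (mod 6197)
4783^16 ≡ 4142^2 = 17156164 ≡ 2868 (mod 6197)
4783^32 ≡ 2868^2 = 8225424 ≡ 2005 (mod 6197)
4783^64 ≡ 2005^2 = 4020025 ≡ 4369 (mod 6197)
4783^128 ≡ 4369^2 = 19088161 ≡ 1401 (mod 6197)
4783^256 ≡ 1401^2 = 1962801 ≡ 4549 (mod 6197)
4783^512 ≡ 4549^2 = 20693401 ≡ 1618 (mod 6197)
4783^1023 = 4783^512 * 4783^256 * 4783^128 * 4783^64 * 4783^32 * 4783^16 * 4783^8 * 4783^4 * 4783^2 * 4783^1 ≡ 1618 * 4549 * 1401 * 4369 * 2005 * 2868 * 4142 * 443 * 3962 * 4783 (mod 6197).
Accumulate the product:
1618 * 4549 = 7360282 ≡ 4443
4443 * 1401 = 6224643 ≡ 2855
2855 * 4369 = 12473495 ≡ 5131
5131 * 2005 = 10287655 ≡ 635
635 * 2868 = 1821180 ≡ 5459
5459 * 4142 = 22611178 ≡ 4522
4522 * 443 = 2003246 ≡ 1615
1615 * 3962 = 6398630 ≡ 3326
3326 * 4783 = 15908258 ≡ 559

559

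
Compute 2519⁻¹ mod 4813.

4813 = 1*2519 + 2294
2519 = 1*2294 + 225
2294 = 10*225 + 44
225 = 5*44 + 5
44 = 8*5 + 4
5 = 1*4 + 1
4 = 4*1 + 0
gcd(2519, 4813) = 1, so the inverse exists.
Bézout: 1 = −515*4813 + 984*2519.
So 2519⁻¹ ≡ 984 (mod 4813).

984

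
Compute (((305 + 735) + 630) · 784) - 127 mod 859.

305 + 735 = 1040 ≡ 181 (mod 859)
181 + 630 = 811
811 · 784 = 635824 ≡ 164 (mod 859)
164 - 127 = 37

37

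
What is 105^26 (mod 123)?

Using repeated squaring:
26 in binary is 11010, i.e. 26 = 16 + 8 + 2.
105^1 ≡ 105 (mod 123)
105^2 ≡ 105^2 = 11025 ≡ 78 (mod 123)
105^4 ≡ 78^2 = 6084 ≡ 57 (mod 123)
105^8 ≡ 57^2 = 3249 ≡ 51 (mod 123)
105^16 ≡ 51^2 = 2601 ≡ 18 (mod 123)
105^26 = 105^16 × 105^8 × 105^2 ≡ 18 × 51 × 78 (mod 123).
Accumulate the product:
18 × 51 = 918 ≡ 57
57 × 78 = 4446 ≡ 18

18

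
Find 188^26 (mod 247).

By square-and-multiply:
26 in binary is 11010, i.e. 26 = 16 + 8 + 2.
188^1 ≡ 188 (mod 247)
188^2 ≡ 188^2 = 35344 ≡ 23 (mod 247)
188^4 ≡ 23^2 = 529 ≡ 35 (mod 247)
188^8 ≡ 35^2 = 1225 ≡ 237 (mod 247)
188^16 ≡ 237^2 = 56169 ≡ 100 (mod 247)
188^26 = 188^16 * 188^8 * 188^2 ≡ 100 * 237 * 23 (mod 247).
Accumulate the product:
100 * 237 = 23700 ≡ 235
235 * 23 = 5405 ≡ 218

218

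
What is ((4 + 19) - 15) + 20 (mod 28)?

0

4 + 19 = 23
23 - 15 = 8
8 + 20 = 28 ≡ 0 (mod 28)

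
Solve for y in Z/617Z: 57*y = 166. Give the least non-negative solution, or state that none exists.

gcd(57, 617) = 1, so a unique solution mod 617 exists.
57⁻¹ ≡ 433 (mod 617).
y ≡ 433*166 ≡ 306 (mod 617).

306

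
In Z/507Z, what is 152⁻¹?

By the extended Euclidean algorithm:
507 = 3*152 + 51
152 = 2*51 + 50
51 = 1*50 + 1
50 = 50*1 + 0
gcd(152, 507) = 1, so the inverse exists.
Bézout: 1 = 3*507 − 10*152.
So 152⁻¹ ≡ −10 ≡ 497 (mod 507).

497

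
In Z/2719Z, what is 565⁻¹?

77

By the extended Euclidean algorithm:
2719 = 4·565 + 459
565 = 1·459 + 106
459 = 4·106 + 35
106 = 3·35 + 1
35 = 35·1 + 0
gcd(565, 2719) = 1, so the inverse exists.
Bézout: 1 = −16·2719 + 77·565.
So 565⁻¹ ≡ 77 (mod 2719).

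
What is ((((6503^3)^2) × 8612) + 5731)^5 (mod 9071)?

5060

(6503)^3 ≡ 166 (mod 9071)
(166)^2 ≡ 343 (mod 9071)
343 × 8612 = 2953916 ≡ 5841 (mod 9071)
5841 + 5731 = 11572 ≡ 2501 (mod 9071)
(2501)^5 ≡ 5060 (mod 9071)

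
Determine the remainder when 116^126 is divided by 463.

356

Compute successive squares:
126 in binary is 1111110, i.e. 126 = 64 + 32 + 16 + 8 + 4 + 2.
116^1 ≡ 116 (mod 463)
116^2 ≡ 116^2 = 13456 ≡ 29 (mod 463)
116^4 ≡ 29^2 = 841 ≡ 378 (mod 463)
116^8 ≡ 378^2 = 142884 ≡ 280 (mod 463)
116^16 ≡ 280^2 = 78400 ≡ 153 (mod 463)
116^32 ≡ 153^2 = 23409 ≡ 259 (mod 463)
116^64 ≡ 259^2 = 67081 ≡ 409 (mod 463)
116^126 = 116^64 * 116^32 * 116^16 * 116^8 * 116^4 * 116^2 ≡ 409 * 259 * 153 * 280 * 378 * 29 (mod 463).
Accumulate the product:
409 * 259 = 105931 ≡ 367
367 * 153 = 56151 ≡ 128
128 * 280 = 35840 ≡ 189
189 * 378 = 71442 ≡ 140
140 * 29 = 4060 ≡ 356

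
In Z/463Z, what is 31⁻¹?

463 = 14×31 + 29
31 = 1×29 + 2
29 = 14×2 + 1
2 = 2×1 + 0
gcd(31, 463) = 1, so the inverse exists.
Back-substitute for 1:
1 = 1×29 − 14×2
  = −14×31 + 15×29
  = 15×463 − 224×31
So 31⁻¹ ≡ −224 ≡ 239 (mod 463).

239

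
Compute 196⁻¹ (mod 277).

106

277 = 1*196 + 81
196 = 2*81 + 34
81 = 2*34 + 13
34 = 2*13 + 8
13 = 1*8 + 5
8 = 1*5 + 3
5 = 1*3 + 2
3 = 1*2 + 1
2 = 2*1 + 0
gcd(196, 277) = 1, so the inverse exists.
Back-substitute for 1:
1 = 1*3 − 1*2
  = −1*5 + 2*3
  = 2*8 − 3*5
  = −3*13 + 5*8
  = 5*34 − 13*13
  = −13*81 + 31*34
  = 31*196 − 75*81
  = −75*277 + 106*196
So 196⁻¹ ≡ 106 (mod 277).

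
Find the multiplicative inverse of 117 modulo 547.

Apply the Euclidean algorithm and back-substitute:
547 = 4×117 + 79
117 = 1×79 + 38
79 = 2×38 + 3
38 = 12×3 + 2
3 = 1×2 + 1
2 = 2×1 + 0
gcd(117, 547) = 1, so the inverse exists.
Back-substitute for 1:
1 = 1×3 − 1×2
  = −1×38 + 13×3
  = 13×79 − 27×38
  = −27×117 + 40×79
  = 40×547 − 187×117
So 117⁻¹ ≡ −187 ≡ 360 (mod 547).

360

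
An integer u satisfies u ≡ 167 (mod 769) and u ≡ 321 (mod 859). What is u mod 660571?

769⁻¹ mod 859: 769*754 ≡ 1 (mod 859), so 769⁻¹ ≡ 754.
u = 167 + 769*((321 − 167)*754 mod 859) = 167 + 769*151 = 116286.

116286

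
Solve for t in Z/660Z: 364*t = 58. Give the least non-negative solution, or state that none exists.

no solution

gcd(364, 660) = 4, and 4 does not divide 58.
So the congruence has no solution.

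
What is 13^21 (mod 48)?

21 in binary is 10101, i.e. 21 = 16 + 4 + 1.
13^1 ≡ 13 (mod 48)
13^2 ≡ 13^2 = 169 ≡ 25 (mod 48)
13^4 ≡ 25^2 = 625 ≡ 1 (mod 48)
13^8 ≡ 1^2 = 1 (mod 48)
13^16 ≡ 1^2 = 1 (mod 48)
13^21 = 13^16 × 13^4 × 13^1 ≡ 1 × 1 × 13 (mod 48).
Accumulate the product:
1 × 1 = 1
1 × 13 = 13

13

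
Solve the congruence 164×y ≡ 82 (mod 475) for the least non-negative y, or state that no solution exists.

238

gcd(164, 475) = 1, so a unique solution mod 475 exists.
164⁻¹ ≡ 84 (mod 475).
y ≡ 84×82 ≡ 238 (mod 475).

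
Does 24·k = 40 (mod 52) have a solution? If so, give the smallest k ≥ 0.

gcd(24, 52) = 4, and 4 | 40, so solutions exist.
Divide through by 4: 6·k ≡ 10 mod 13.
6⁻¹ ≡ 11 (mod 13).
k ≡ 11·10 ≡ 6 (mod 13).
The smallest non-negative solution is k = 6.

6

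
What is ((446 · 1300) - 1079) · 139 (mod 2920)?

446 · 1300 = 579800 ≡ 1640 (mod 2920)
1640 - 1079 = 561
561 · 139 = 77979 ≡ 2059 (mod 2920)

2059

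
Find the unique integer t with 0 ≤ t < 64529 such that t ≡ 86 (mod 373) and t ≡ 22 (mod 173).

54171

373⁻¹ mod 173: 373×141 ≡ 1 (mod 173), so 373⁻¹ ≡ 141.
t = 86 + 373×((22 − 86)×141 mod 173) = 86 + 373×145 = 54171.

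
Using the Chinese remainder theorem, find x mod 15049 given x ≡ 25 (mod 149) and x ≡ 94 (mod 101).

149⁻¹ mod 101: 149·40 ≡ 1 (mod 101), so 149⁻¹ ≡ 40.
x = 25 + 149·((94 − 25)·40 mod 101) = 25 + 149·33 = 4942.
Check: 4942 mod 149 = 25, 4942 mod 101 = 94. ✓

4942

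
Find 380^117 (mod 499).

Using repeated squaring:
380^1 ≡ 380 (mod 499)
380^2 ≡ 380^2 = 144400 ≡ 189 (mod 499)
380^4 ≡ 189^2 = 35721 ≡ 292 (mod 499)
380^8 ≡ 292^2 = 85264 ≡ 434 (mod 499)
380^16 ≡ 434^2 = 188356 ≡ 233 (mod 499)
380^32 ≡ 233^2 = 54289 ≡ 397 (mod 499)
380^64 ≡ 397^2 = 157609 ≡ 424 (mod 499)
380^117 = 380^64 * 380^32 * 380^16 * 380^4 * 380^1 ≡ 424 * 397 * 233 * 292 * 380 (mod 499).
Accumulate the product:
424 * 397 = 168328 ≡ 165
165 * 233 = 38445 ≡ 22
22 * 292 = 6424 ≡ 436
436 * 380 = 165680 ≡ 12

12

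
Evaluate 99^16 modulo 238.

1

By square-and-multiply:
99^1 ≡ 99 (mod 238)
99^2 ≡ 99^2 = 9801 ≡ 43 (mod 238)
99^4 ≡ 43^2 = 1849 ≡ 183 (mod 238)
99^8 ≡ 183^2 = 33489 ≡ 169 (mod 238)
99^16 ≡ 169^2 = 28561 ≡ 1 (mod 238)
So 99^16 ≡ 1 (mod 238).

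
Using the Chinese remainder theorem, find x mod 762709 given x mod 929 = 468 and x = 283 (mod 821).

929⁻¹ mod 821: 929*783 ≡ 1 (mod 821), so 929⁻¹ ≡ 783.
x = 468 + 929*((283 − 468)*783 mod 821) = 468 + 929*462 = 429666.

429666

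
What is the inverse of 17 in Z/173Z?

Run the extended Euclidean algorithm:
173 = 10*17 + 3
17 = 5*3 + 2
3 = 1*2 + 1
2 = 2*1 + 0
gcd(17, 173) = 1, so the inverse exists.
Back-substitute for 1:
1 = 1*3 − 1*2
  = −1*17 + 6*3
  = 6*173 − 61*17
So 17⁻¹ ≡ −61 ≡ 112 (mod 173).

112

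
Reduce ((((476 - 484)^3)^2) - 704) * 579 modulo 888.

476 - 484 = -8 ≡ 880 (mod 888)
(880)^3 ≡ 376 (mod 888)
(376)^2 ≡ 184 (mod 888)
184 - 704 = -520 ≡ 368 (mod 888)
368 * 579 = 213072 ≡ 840 (mod 888)

840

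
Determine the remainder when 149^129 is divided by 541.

Using repeated squaring:
129 in binary is 10000001, i.e. 129 = 128 + 1.
149^1 ≡ 149 (mod 541)
149^2 ≡ 149^2 = 22201 ≡ 20 (mod 541)
149^4 ≡ 20^2 = 400 (mod 541)
149^8 ≡ 400^2 = 160000 ≡ 405 (mod 541)
149^16 ≡ 405^2 = 164025 ≡ 102 (mod 541)
149^32 ≡ 102^2 = 10404 ≡ 125 (mod 541)
149^64 ≡ 125^2 = 15625 ≡ 477 (mod 541)
149^128 ≡ 477^2 = 227529 ≡ 309 (mod 541)
149^129 = 149^128 * 149^1 ≡ 309 * 149 (mod 541).
309 * 149 = 46041 ≡ 56 (mod 541).

56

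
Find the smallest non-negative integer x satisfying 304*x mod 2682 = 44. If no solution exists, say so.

653

gcd(304, 2682) = 2, and 2 | 44, so solutions exist.
Divide through by 2: 152*x ≡ 22 mod 1341.
152⁻¹ ≡ 944 (mod 1341).
x ≡ 944*22 ≡ 653 (mod 1341).
The smallest non-negative solution is x = 653.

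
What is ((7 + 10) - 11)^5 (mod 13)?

7 + 10 = 17 ≡ 4 (mod 13)
4 - 11 = -7 ≡ 6 (mod 13)
(6)^5 ≡ 2 (mod 13)

2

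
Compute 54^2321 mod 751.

2321 in binary is 100100010001, i.e. 2321 = 2048 + 256 + 16 + 1.
54^1 ≡ 54 (mod 751)
54^2 ≡ 54^2 = 2916 ≡ 663 (mod 751)
54^4 ≡ 663^2 = 439569 ≡ 234 (mod 751)
54^8 ≡ 234^2 = 54756 ≡ 684 (mod 751)
54^16 ≡ 684^2 = 467856 ≡ 734 (mod 751)
54^32 ≡ 734^2 = 538756 ≡ 289 (mod 751)
54^64 ≡ 289^2 = 83521 ≡ 160 (mod 751)
54^128 ≡ 160^2 = 25600 ≡ 66 (mod 751)
54^256 ≡ 66^2 = 4356 ≡ 601 (mod 751)
54^512 ≡ 601^2 = 361201 ≡ 721 (mod 751)
54^1024 ≡ 721^2 = 519841 ≡ 149 (mod 751)
54^2048 ≡ 149^2 = 22201 ≡ 422 (mod 751)
54^2321 = 54^2048 · 54^256 · 54^16 · 54^1 ≡ 422 · 601 · 734 · 54 (mod 751).
Accumulate the product:
422 · 601 = 253622 ≡ 535
535 · 734 = 392690 ≡ 668
668 · 54 = 36072 ≡ 24

24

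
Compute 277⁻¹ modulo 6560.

2013

Apply the Euclidean algorithm and back-substitute:
6560 = 23×277 + 189
277 = 1×189 + 88
189 = 2×88 + 13
88 = 6×13 + 10
13 = 1×10 + 3
10 = 3×3 + 1
3 = 3×1 + 0
gcd(277, 6560) = 1, so the inverse exists.
Bézout: 1 = −85×6560 + 2013×277.
So 277⁻¹ ≡ 2013 (mod 6560).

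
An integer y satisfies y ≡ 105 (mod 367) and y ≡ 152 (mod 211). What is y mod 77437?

367⁻¹ mod 211: 367*23 ≡ 1 (mod 211), so 367⁻¹ ≡ 23.
y = 105 + 367*((152 − 105)*23 mod 211) = 105 + 367*26 = 9647.

9647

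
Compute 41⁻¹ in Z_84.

41

Run the extended Euclidean algorithm:
84 = 2·41 + 2
41 = 20·2 + 1
2 = 2·1 + 0
gcd(41, 84) = 1, so the inverse exists.
Bézout: 1 = −20·84 + 41·41.
So 41⁻¹ ≡ 41 (mod 84).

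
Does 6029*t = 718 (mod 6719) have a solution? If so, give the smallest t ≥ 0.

3524

gcd(6029, 6719) = 1, so a unique solution mod 6719 exists.
6029⁻¹ ≡ 6125 (mod 6719).
t ≡ 6125*718 ≡ 3524 (mod 6719).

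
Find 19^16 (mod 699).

175

19^1 ≡ 19 (mod 699)
19^2 ≡ 19^2 = 361 (mod 699)
19^4 ≡ 361^2 = 130321 ≡ 307 (mod 699)
19^8 ≡ 307^2 = 94249 ≡ 583 (mod 699)
19^16 ≡ 583^2 = 339889 ≡ 175 (mod 699)
So 19^16 ≡ 175 (mod 699).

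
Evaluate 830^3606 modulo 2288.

Using repeated squaring:
3606 in binary is 111000010110, i.e. 3606 = 2048 + 1024 + 512 + 16 + 4 + 2.
830^1 ≡ 830 (mod 2288)
830^2 ≡ 830^2 = 688900 ≡ 212 (mod 2288)
830^4 ≡ 212^2 = 44944 ≡ 1472 (mod 2288)
830^8 ≡ 1472^2 = 2166784 ≡ 48 (mod 2288)
830^16 ≡ 48^2 = 2304 ≡ 16 (mod 2288)
830^32 ≡ 16^2 = 256 (mod 2288)
830^64 ≡ 256^2 = 65536 ≡ 1472 (mod 2288)
830^128 ≡ 1472^2 = 2166784 ≡ 48 (mod 2288)
830^256 ≡ 48^2 = 2304 ≡ 16 (mod 2288)
830^512 ≡ 16^2 = 256 (mod 2288)
830^1024 ≡ 256^2 = 65536 ≡ 1472 (mod 2288)
830^2048 ≡ 1472^2 = 2166784 ≡ 48 (mod 2288)
830^3606 = 830^2048 * 830^1024 * 830^512 * 830^16 * 830^4 * 830^2 ≡ 48 * 1472 * 256 * 16 * 1472 * 212 (mod 2288).
Accumulate the product:
48 * 1472 = 70656 ≡ 2016
2016 * 256 = 516096 ≡ 1296
1296 * 16 = 20736 ≡ 144
144 * 1472 = 211968 ≡ 1472
1472 * 212 = 312064 ≡ 896

896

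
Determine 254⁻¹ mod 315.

Apply the Euclidean algorithm and back-substitute:
315 = 1*254 + 61
254 = 4*61 + 10
61 = 6*10 + 1
10 = 10*1 + 0
gcd(254, 315) = 1, so the inverse exists.
Back-substitute for 1:
1 = 1*61 − 6*10
  = −6*254 + 25*61
  = 25*315 − 31*254
So 254⁻¹ ≡ −31 ≡ 284 (mod 315).

284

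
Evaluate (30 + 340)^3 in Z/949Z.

30 + 340 = 370
(370)^3 ≡ 125 (mod 949)

125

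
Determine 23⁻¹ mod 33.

33 = 1*23 + 10
23 = 2*10 + 3
10 = 3*3 + 1
3 = 3*1 + 0
gcd(23, 33) = 1, so the inverse exists.
Back-substitute for 1:
1 = 1*10 − 3*3
  = −3*23 + 7*10
  = 7*33 − 10*23
So 23⁻¹ ≡ −10 ≡ 23 (mod 33).

23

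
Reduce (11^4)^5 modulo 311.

91

(11)^4 ≡ 24 (mod 311)
(24)^5 ≡ 91 (mod 311)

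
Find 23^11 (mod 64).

Compute successive squares:
11 in binary is 1011, i.e. 11 = 8 + 2 + 1.
23^1 ≡ 23 (mod 64)
23^2 ≡ 23^2 = 529 ≡ 17 (mod 64)
23^4 ≡ 17^2 = 289 ≡ 33 (mod 64)
23^8 ≡ 33^2 = 1089 ≡ 1 (mod 64)
23^11 = 23^8 × 23^2 × 23^1 ≡ 1 × 17 × 23 (mod 64).
Accumulate the product:
1 × 17 = 17
17 × 23 = 391 ≡ 7

7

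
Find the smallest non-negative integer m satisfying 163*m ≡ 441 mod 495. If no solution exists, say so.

gcd(163, 495) = 1, so a unique solution mod 495 exists.
163⁻¹ ≡ 82 (mod 495).
m ≡ 82*441 ≡ 27 (mod 495).

27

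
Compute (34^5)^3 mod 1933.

(34)^5 ≡ 259 (mod 1933)
(259)^3 ≡ 175 (mod 1933)

175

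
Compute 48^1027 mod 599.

233

Using repeated squaring:
48^1 ≡ 48 (mod 599)
48^2 ≡ 48^2 = 2304 ≡ 507 (mod 599)
48^4 ≡ 507^2 = 257049 ≡ 78 (mod 599)
48^8 ≡ 78^2 = 6084 ≡ 94 (mod 599)
48^16 ≡ 94^2 = 8836 ≡ 450 (mod 599)
48^32 ≡ 450^2 = 202500 ≡ 38 (mod 599)
48^64 ≡ 38^2 = 1444 ≡ 246 (mod 599)
48^128 ≡ 246^2 = 60516 ≡ 17 (mod 599)
48^256 ≡ 17^2 = 289 (mod 599)
48^512 ≡ 289^2 = 83521 ≡ 260 (mod 599)
48^1024 ≡ 260^2 = 67600 ≡ 512 (mod 599)
48^1027 = 48^1024 · 48^2 · 48^1 ≡ 512 · 507 · 48 (mod 599).
Accumulate the product:
512 · 507 = 259584 ≡ 217
217 · 48 = 10416 ≡ 233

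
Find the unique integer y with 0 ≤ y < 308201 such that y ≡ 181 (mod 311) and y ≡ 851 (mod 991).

276349

311⁻¹ mod 991: 311·803 ≡ 1 (mod 991), so 311⁻¹ ≡ 803.
y = 181 + 311·((851 − 181)·803 mod 991) = 181 + 311·888 = 276349.
Check: 276349 mod 311 = 181, 276349 mod 991 = 851. ✓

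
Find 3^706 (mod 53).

25

Using repeated squaring:
706 in binary is 1011000010, i.e. 706 = 512 + 128 + 64 + 2.
3^1 ≡ 3 (mod 53)
3^2 ≡ 3^2 = 9 (mod 53)
3^4 ≡ 9^2 = 81 ≡ 28 (mod 53)
3^8 ≡ 28^2 = 784 ≡ 42 (mod 53)
3^16 ≡ 42^2 = 1764 ≡ 15 (mod 53)
3^32 ≡ 15^2 = 225 ≡ 13 (mod 53)
3^64 ≡ 13^2 = 169 ≡ 10 (mod 53)
3^128 ≡ 10^2 = 100 ≡ 47 (mod 53)
3^256 ≡ 47^2 = 2209 ≡ 36 (mod 53)
3^512 ≡ 36^2 = 1296 ≡ 24 (mod 53)
3^706 = 3^512 * 3^128 * 3^64 * 3^2 ≡ 24 * 47 * 10 * 9 (mod 53).
Accumulate the product:
24 * 47 = 1128 ≡ 15
15 * 10 = 150 ≡ 44
44 * 9 = 396 ≡ 25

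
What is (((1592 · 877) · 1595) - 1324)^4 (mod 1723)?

351

1592 · 877 = 1396184 ≡ 554 (mod 1723)
554 · 1595 = 883630 ≡ 1454 (mod 1723)
1454 - 1324 = 130
(130)^4 ≡ 351 (mod 1723)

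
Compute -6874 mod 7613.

739

-6874 = -1×7613 + 739, so -6874 ≡ 739 (mod 7613).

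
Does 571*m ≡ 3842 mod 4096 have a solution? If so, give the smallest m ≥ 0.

2790

gcd(571, 4096) = 1, so a unique solution mod 4096 exists.
571⁻¹ ≡ 1779 (mod 4096).
m ≡ 1779*3842 ≡ 2790 (mod 4096).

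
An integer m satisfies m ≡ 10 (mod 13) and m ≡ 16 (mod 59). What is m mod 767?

13⁻¹ mod 59: 13*50 ≡ 1 (mod 59), so 13⁻¹ ≡ 50.
m = 10 + 13*((16 − 10)*50 mod 59) = 10 + 13*5 = 75.
Check: 75 mod 13 = 10, 75 mod 59 = 16. ✓

75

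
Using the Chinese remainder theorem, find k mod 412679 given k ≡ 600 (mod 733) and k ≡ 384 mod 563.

733⁻¹ mod 563: 733*308 ≡ 1 (mod 563), so 733⁻¹ ≡ 308.
k = 600 + 733*((384 − 600)*308 mod 563) = 600 + 733*469 = 344377.

344377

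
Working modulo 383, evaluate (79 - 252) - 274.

79 - 252 = -173 ≡ 210 (mod 383)
210 - 274 = -64 ≡ 319 (mod 383)

319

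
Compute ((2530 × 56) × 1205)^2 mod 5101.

2530 × 56 = 141680 ≡ 3953 (mod 5101)
3953 × 1205 = 4763365 ≡ 4132 (mod 5101)
(4132)^2 ≡ 377 (mod 5101)

377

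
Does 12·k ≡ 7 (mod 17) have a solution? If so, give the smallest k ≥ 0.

2

gcd(12, 17) = 1, so a unique solution mod 17 exists.
12⁻¹ ≡ 10 (mod 17).
k ≡ 10·7 ≡ 2 (mod 17).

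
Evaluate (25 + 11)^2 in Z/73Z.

55

25 + 11 = 36
(36)^2 ≡ 55 (mod 73)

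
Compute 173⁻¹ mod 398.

375

398 = 2×173 + 52
173 = 3×52 + 17
52 = 3×17 + 1
17 = 17×1 + 0
gcd(173, 398) = 1, so the inverse exists.
Back-substitute for 1:
1 = 1×52 − 3×17
  = −3×173 + 10×52
  = 10×398 − 23×173
So 173⁻¹ ≡ −23 ≡ 375 (mod 398).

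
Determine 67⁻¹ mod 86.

Run the extended Euclidean algorithm:
86 = 1·67 + 19
67 = 3·19 + 10
19 = 1·10 + 9
10 = 1·9 + 1
9 = 9·1 + 0
gcd(67, 86) = 1, so the inverse exists.
Bézout: 1 = −7·86 + 9·67.
So 67⁻¹ ≡ 9 (mod 86).

9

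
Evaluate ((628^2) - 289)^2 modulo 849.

(628)^2 ≡ 448 (mod 849)
448 - 289 = 159
(159)^2 ≡ 660 (mod 849)

660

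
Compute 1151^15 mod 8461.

7228

Compute successive squares:
1151^1 ≡ 1151 (mod 8461)
1151^2 ≡ 1151^2 = 1324801 ≡ 4885 (mod 8461)
1151^4 ≡ 4885^2 = 23863225 ≡ 3205 (mod 8461)
1151^8 ≡ 3205^2 = 10272025 ≡ 371 (mod 8461)
1151^15 = 1151^8 · 1151^4 · 1151^2 · 1151^1 ≡ 371 · 3205 · 4885 · 1151 (mod 8461).
Accumulate the product:
371 · 3205 = 1189055 ≡ 4515
4515 · 4885 = 22055775 ≡ 6409
6409 · 1151 = 7376759 ≡ 7228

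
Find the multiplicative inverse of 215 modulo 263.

126

By the extended Euclidean algorithm:
263 = 1×215 + 48
215 = 4×48 + 23
48 = 2×23 + 2
23 = 11×2 + 1
2 = 2×1 + 0
gcd(215, 263) = 1, so the inverse exists.
Back-substitute for 1:
1 = 1×23 − 11×2
  = −11×48 + 23×23
  = 23×215 − 103×48
  = −103×263 + 126×215
So 215⁻¹ ≡ 126 (mod 263).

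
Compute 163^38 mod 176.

25

38 in binary is 100110, i.e. 38 = 32 + 4 + 2.
163^1 ≡ 163 (mod 176)
163^2 ≡ 163^2 = 26569 ≡ 169 (mod 176)
163^4 ≡ 169^2 = 28561 ≡ 49 (mod 176)
163^8 ≡ 49^2 = 2401 ≡ 113 (mod 176)
163^16 ≡ 113^2 = 12769 ≡ 97 (mod 176)
163^32 ≡ 97^2 = 9409 ≡ 81 (mod 176)
163^38 = 163^32 * 163^4 * 163^2 ≡ 81 * 49 * 169 (mod 176).
Accumulate the product:
81 * 49 = 3969 ≡ 97
97 * 169 = 16393 ≡ 25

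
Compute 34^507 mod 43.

By square-and-multiply:
507 in binary is 111111011, i.e. 507 = 256 + 128 + 64 + 32 + 16 + 8 + 2 + 1.
34^1 ≡ 34 (mod 43)
34^2 ≡ 34^2 = 1156 ≡ 38 (mod 43)
34^4 ≡ 38^2 = 1444 ≡ 25 (mod 43)
34^8 ≡ 25^2 = 625 ≡ 23 (mod 43)
34^16 ≡ 23^2 = 529 ≡ 13 (mod 43)
34^32 ≡ 13^2 = 169 ≡ 40 (mod 43)
34^64 ≡ 40^2 = 1600 ≡ 9 (mod 43)
34^128 ≡ 9^2 = 81 ≡ 38 (mod 43)
34^256 ≡ 38^2 = 1444 ≡ 25 (mod 43)
34^507 = 34^256 × 34^128 × 34^64 × 34^32 × 34^16 × 34^8 × 34^2 × 34^1 ≡ 25 × 38 × 9 × 40 × 13 × 23 × 38 × 34 (mod 43).
Accumulate the product:
25 × 38 = 950 ≡ 4
4 × 9 = 36
36 × 40 = 1440 ≡ 21
21 × 13 = 273 ≡ 15
15 × 23 = 345 ≡ 1
1 × 38 = 38
38 × 34 = 1292 ≡ 2

2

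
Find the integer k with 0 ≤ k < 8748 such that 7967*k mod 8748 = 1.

6575

8748 = 1×7967 + 781
7967 = 10×781 + 157
781 = 4×157 + 153
157 = 1×153 + 4
153 = 38×4 + 1
4 = 4×1 + 0
gcd(7967, 8748) = 1, so the inverse exists.
Back-substitute for 1:
1 = 1×153 − 38×4
  = −38×157 + 39×153
  = 39×781 − 194×157
  = −194×7967 + 1979×781
  = 1979×8748 − 2173×7967
So 7967⁻¹ ≡ −2173 ≡ 6575 (mod 8748).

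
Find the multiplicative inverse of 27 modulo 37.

37 = 1·27 + 10
27 = 2·10 + 7
10 = 1·7 + 3
7 = 2·3 + 1
3 = 3·1 + 0
gcd(27, 37) = 1, so the inverse exists.
Back-substitute for 1:
1 = 1·7 − 2·3
  = −2·10 + 3·7
  = 3·27 − 8·10
  = −8·37 + 11·27
So 27⁻¹ ≡ 11 (mod 37).

11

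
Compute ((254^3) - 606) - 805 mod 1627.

136

(254)^3 ≡ 1547 (mod 1627)
1547 - 606 = 941
941 - 805 = 136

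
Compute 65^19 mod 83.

By square-and-multiply:
19 in binary is 10011, i.e. 19 = 16 + 2 + 1.
65^1 ≡ 65 (mod 83)
65^2 ≡ 65^2 = 4225 ≡ 75 (mod 83)
65^4 ≡ 75^2 = 5625 ≡ 64 (mod 83)
65^8 ≡ 64^2 = 4096 ≡ 29 (mod 83)
65^16 ≡ 29^2 = 841 ≡ 11 (mod 83)
65^19 = 65^16 × 65^2 × 65^1 ≡ 11 × 75 × 65 (mod 83).
Accumulate the product:
11 × 75 = 825 ≡ 78
78 × 65 = 5070 ≡ 7

7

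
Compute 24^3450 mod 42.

36

3450 in binary is 110101111010, i.e. 3450 = 2048 + 1024 + 256 + 64 + 32 + 16 + 8 + 2.
24^1 ≡ 24 (mod 42)
24^2 ≡ 24^2 = 576 ≡ 30 (mod 42)
24^4 ≡ 30^2 = 900 ≡ 18 (mod 42)
24^8 ≡ 18^2 = 324 ≡ 30 (mod 42)
24^16 ≡ 30^2 = 900 ≡ 18 (mod 42)
24^32 ≡ 18^2 = 324 ≡ 30 (mod 42)
24^64 ≡ 30^2 = 900 ≡ 18 (mod 42)
24^128 ≡ 18^2 = 324 ≡ 30 (mod 42)
24^256 ≡ 30^2 = 900 ≡ 18 (mod 42)
24^512 ≡ 18^2 = 324 ≡ 30 (mod 42)
24^1024 ≡ 30^2 = 900 ≡ 18 (mod 42)
24^2048 ≡ 18^2 = 324 ≡ 30 (mod 42)
24^3450 = 24^2048 · 24^1024 · 24^256 · 24^64 · 24^32 · 24^16 · 24^8 · 24^2 ≡ 30 · 18 · 18 · 18 · 30 · 18 · 30 · 30 (mod 42).
Accumulate the product:
30 · 18 = 540 ≡ 36
36 · 18 = 648 ≡ 18
18 · 18 = 324 ≡ 30
30 · 30 = 900 ≡ 18
18 · 18 = 324 ≡ 30
30 · 30 = 900 ≡ 18
18 · 30 = 540 ≡ 36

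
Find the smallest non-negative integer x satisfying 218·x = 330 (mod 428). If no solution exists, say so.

29

gcd(218, 428) = 2, and 2 | 330, so solutions exist.
Divide through by 2: 109·x ≡ 165 mod 214.
109⁻¹ ≡ 161 (mod 214).
x ≡ 161·165 ≡ 29 (mod 214).
The smallest non-negative solution is x = 29.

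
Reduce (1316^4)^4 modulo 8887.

7335

(1316)^4 ≡ 3475 (mod 8887)
(3475)^4 ≡ 7335 (mod 8887)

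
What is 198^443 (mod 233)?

Using repeated squaring:
198^1 ≡ 198 (mod 233)
198^2 ≡ 198^2 = 39204 ≡ 60 (mod 233)
198^4 ≡ 60^2 = 3600 ≡ 105 (mod 233)
198^8 ≡ 105^2 = 11025 ≡ 74 (mod 233)
198^16 ≡ 74^2 = 5476 ≡ 117 (mod 233)
198^32 ≡ 117^2 = 13689 ≡ 175 (mod 233)
198^64 ≡ 175^2 = 30625 ≡ 102 (mod 233)
198^128 ≡ 102^2 = 10404 ≡ 152 (mod 233)
198^256 ≡ 152^2 = 23104 ≡ 37 (mod 233)
198^443 = 198^256 · 198^128 · 198^32 · 198^16 · 198^8 · 198^2 · 198^1 ≡ 37 · 152 · 175 · 117 · 74 · 60 · 198 (mod 233).
Accumulate the product:
37 · 152 = 5624 ≡ 32
32 · 175 = 5600 ≡ 8
8 · 117 = 936 ≡ 4
4 · 74 = 296 ≡ 63
63 · 60 = 3780 ≡ 52
52 · 198 = 10296 ≡ 44

44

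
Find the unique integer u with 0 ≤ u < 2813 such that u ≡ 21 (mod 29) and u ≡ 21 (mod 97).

21

29⁻¹ mod 97: 29×87 ≡ 1 (mod 97), so 29⁻¹ ≡ 87.
u = 21 + 29×((21 − 21)×87 mod 97) = 21 + 29×0 = 21.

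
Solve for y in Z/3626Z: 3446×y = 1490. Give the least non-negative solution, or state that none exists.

1704

gcd(3446, 3626) = 2, and 2 | 1490, so solutions exist.
Divide through by 2: 1723×y ≡ 745 (mod 1813).
1723⁻¹ ≡ 141 (mod 1813).
y ≡ 141×745 ≡ 1704 (mod 1813).
The smallest non-negative solution is y = 1704.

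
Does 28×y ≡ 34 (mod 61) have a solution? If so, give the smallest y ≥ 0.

gcd(28, 61) = 1, so a unique solution mod 61 exists.
28⁻¹ ≡ 24 (mod 61).
y ≡ 24×34 ≡ 23 (mod 61).

23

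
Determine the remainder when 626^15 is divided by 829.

132

15 in binary is 1111, i.e. 15 = 8 + 4 + 2 + 1.
626^1 ≡ 626 (mod 829)
626^2 ≡ 626^2 = 391876 ≡ 588 (mod 829)
626^4 ≡ 588^2 = 345744 ≡ 51 (mod 829)
626^8 ≡ 51^2 = 2601 ≡ 114 (mod 829)
626^15 = 626^8 * 626^4 * 626^2 * 626^1 ≡ 114 * 51 * 588 * 626 (mod 829).
Accumulate the product:
114 * 51 = 5814 ≡ 11
11 * 588 = 6468 ≡ 665
665 * 626 = 416290 ≡ 132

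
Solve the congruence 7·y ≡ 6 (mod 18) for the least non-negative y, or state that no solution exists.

gcd(7, 18) = 1, so a unique solution mod 18 exists.
7⁻¹ ≡ 13 (mod 18).
y ≡ 13·6 ≡ 6 (mod 18).

6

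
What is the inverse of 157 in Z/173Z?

54

173 = 1*157 + 16
157 = 9*16 + 13
16 = 1*13 + 3
13 = 4*3 + 1
3 = 3*1 + 0
gcd(157, 173) = 1, so the inverse exists.
Back-substitute for 1:
1 = 1*13 − 4*3
  = −4*16 + 5*13
  = 5*157 − 49*16
  = −49*173 + 54*157
So 157⁻¹ ≡ 54 (mod 173).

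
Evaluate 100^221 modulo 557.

445

Using repeated squaring:
100^1 ≡ 100 (mod 557)
100^2 ≡ 100^2 = 10000 ≡ 531 (mod 557)
100^4 ≡ 531^2 = 281961 ≡ 119 (mod 557)
100^8 ≡ 119^2 = 14161 ≡ 236 (mod 557)
100^16 ≡ 236^2 = 55696 ≡ 553 (mod 557)
100^32 ≡ 553^2 = 305809 ≡ 16 (mod 557)
100^64 ≡ 16^2 = 256 (mod 557)
100^128 ≡ 256^2 = 65536 ≡ 367 (mod 557)
100^221 = 100^128 * 100^64 * 100^16 * 100^8 * 100^4 * 100^1 ≡ 367 * 256 * 553 * 236 * 119 * 100 (mod 557).
Accumulate the product:
367 * 256 = 93952 ≡ 376
376 * 553 = 207928 ≡ 167
167 * 236 = 39412 ≡ 422
422 * 119 = 50218 ≡ 88
88 * 100 = 8800 ≡ 445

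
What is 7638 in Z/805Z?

7638 = 9·805 + 393, so 7638 ≡ 393 (mod 805).

393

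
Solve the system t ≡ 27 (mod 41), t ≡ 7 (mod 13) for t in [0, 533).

41⁻¹ mod 13: 41*7 ≡ 1 (mod 13), so 41⁻¹ ≡ 7.
t = 27 + 41*((7 − 27)*7 mod 13) = 27 + 41*3 = 150.

150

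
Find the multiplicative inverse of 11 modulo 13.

6

By the extended Euclidean algorithm:
13 = 1×11 + 2
11 = 5×2 + 1
2 = 2×1 + 0
gcd(11, 13) = 1, so the inverse exists.
Back-substitute for 1:
1 = 1×11 − 5×2
  = −5×13 + 6×11
So 11⁻¹ ≡ 6 (mod 13).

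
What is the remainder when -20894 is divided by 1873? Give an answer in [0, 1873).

-20894 = -12*1873 + 1582, so -20894 ≡ 1582 (mod 1873).

1582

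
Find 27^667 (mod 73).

By square-and-multiply:
667 in binary is 1010011011, i.e. 667 = 512 + 128 + 16 + 8 + 2 + 1.
27^1 ≡ 27 (mod 73)
27^2 ≡ 27^2 = 729 ≡ 72 (mod 73)
27^4 ≡ 72^2 = 5184 ≡ 1 (mod 73)
27^8 ≡ 1^2 = 1 (mod 73)
27^16 ≡ 1^2 = 1 (mod 73)
27^32 ≡ 1^2 = 1 (mod 73)
27^64 ≡ 1^2 = 1 (mod 73)
27^128 ≡ 1^2 = 1 (mod 73)
27^256 ≡ 1^2 = 1 (mod 73)
27^512 ≡ 1^2 = 1 (mod 73)
27^667 = 27^512 * 27^128 * 27^16 * 27^8 * 27^2 * 27^1 ≡ 1 * 1 * 1 * 1 * 72 * 27 (mod 73).
Accumulate the product:
1 * 1 = 1
1 * 1 = 1
1 * 1 = 1
1 * 72 = 72
72 * 27 = 1944 ≡ 46

46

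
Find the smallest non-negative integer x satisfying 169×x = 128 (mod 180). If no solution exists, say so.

152

gcd(169, 180) = 1, so a unique solution mod 180 exists.
169⁻¹ ≡ 49 (mod 180).
x ≡ 49×128 ≡ 152 (mod 180).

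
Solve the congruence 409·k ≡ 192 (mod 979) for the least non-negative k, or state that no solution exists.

855

gcd(409, 979) = 1, so a unique solution mod 979 exists.
409⁻¹ ≡ 754 (mod 979).
k ≡ 754·192 ≡ 855 (mod 979).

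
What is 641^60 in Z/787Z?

Compute successive squares:
60 in binary is 111100, i.e. 60 = 32 + 16 + 8 + 4.
641^1 ≡ 641 (mod 787)
641^2 ≡ 641^2 = 410881 ≡ 67 (mod 787)
641^4 ≡ 67^2 = 4489 ≡ 554 (mod 787)
641^8 ≡ 554^2 = 306916 ≡ 773 (mod 787)
641^16 ≡ 773^2 = 597529 ≡ 196 (mod 787)
641^32 ≡ 196^2 = 38416 ≡ 640 (mod 787)
641^60 = 641^32 × 641^16 × 641^8 × 641^4 ≡ 640 × 196 × 773 × 554 (mod 787).
Accumulate the product:
640 × 196 = 125440 ≡ 307
307 × 773 = 237311 ≡ 424
424 × 554 = 234896 ≡ 370

370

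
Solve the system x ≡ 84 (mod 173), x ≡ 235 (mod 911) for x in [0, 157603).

7523

173⁻¹ mod 911: 173·495 ≡ 1 (mod 911), so 173⁻¹ ≡ 495.
x = 84 + 173·((235 − 84)·495 mod 911) = 84 + 173·43 = 7523.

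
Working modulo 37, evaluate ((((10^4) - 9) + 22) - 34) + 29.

(10)^4 ≡ 10 (mod 37)
10 - 9 = 1
1 + 22 = 23
23 - 34 = -11 ≡ 26 (mod 37)
26 + 29 = 55 ≡ 18 (mod 37)

18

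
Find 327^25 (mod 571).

340

Using repeated squaring:
25 in binary is 11001, i.e. 25 = 16 + 8 + 1.
327^1 ≡ 327 (mod 571)
327^2 ≡ 327^2 = 106929 ≡ 152 (mod 571)
327^4 ≡ 152^2 = 23104 ≡ 264 (mod 571)
327^8 ≡ 264^2 = 69696 ≡ 34 (mod 571)
327^16 ≡ 34^2 = 1156 ≡ 14 (mod 571)
327^25 = 327^16 × 327^8 × 327^1 ≡ 14 × 34 × 327 (mod 571).
Accumulate the product:
14 × 34 = 476
476 × 327 = 155652 ≡ 340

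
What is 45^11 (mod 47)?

20

11 in binary is 1011, i.e. 11 = 8 + 2 + 1.
45^1 ≡ 45 (mod 47)
45^2 ≡ 45^2 = 2025 ≡ 4 (mod 47)
45^4 ≡ 4^2 = 16 (mod 47)
45^8 ≡ 16^2 = 256 ≡ 21 (mod 47)
45^11 = 45^8 · 45^2 · 45^1 ≡ 21 · 4 · 45 (mod 47).
Accumulate the product:
21 · 4 = 84 ≡ 37
37 · 45 = 1665 ≡ 20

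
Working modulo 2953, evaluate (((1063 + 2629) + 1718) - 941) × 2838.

2840

1063 + 2629 = 3692 ≡ 739 (mod 2953)
739 + 1718 = 2457
2457 - 941 = 1516
1516 × 2838 = 4302408 ≡ 2840 (mod 2953)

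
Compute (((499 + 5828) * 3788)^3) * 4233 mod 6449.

499 + 5828 = 6327
6327 * 3788 = 23966676 ≡ 2192 (mod 6449)
(2192)^3 ≡ 150 (mod 6449)
150 * 4233 = 634950 ≡ 2948 (mod 6449)

2948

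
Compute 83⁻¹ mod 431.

431 = 5×83 + 16
83 = 5×16 + 3
16 = 5×3 + 1
3 = 3×1 + 0
gcd(83, 431) = 1, so the inverse exists.
Back-substitute for 1:
1 = 1×16 − 5×3
  = −5×83 + 26×16
  = 26×431 − 135×83
So 83⁻¹ ≡ −135 ≡ 296 (mod 431).

296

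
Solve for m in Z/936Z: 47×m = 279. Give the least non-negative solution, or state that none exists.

225

gcd(47, 936) = 1, so a unique solution mod 936 exists.
47⁻¹ ≡ 239 (mod 936).
m ≡ 239×279 ≡ 225 (mod 936).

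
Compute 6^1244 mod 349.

285

1244 in binary is 10011011100, i.e. 1244 = 1024 + 128 + 64 + 16 + 8 + 4.
6^1 ≡ 6 (mod 349)
6^2 ≡ 6^2 = 36 (mod 349)
6^4 ≡ 36^2 = 1296 ≡ 249 (mod 349)
6^8 ≡ 249^2 = 62001 ≡ 228 (mod 349)
6^16 ≡ 228^2 = 51984 ≡ 332 (mod 349)
6^32 ≡ 332^2 = 110224 ≡ 289 (mod 349)
6^64 ≡ 289^2 = 83521 ≡ 110 (mod 349)
6^128 ≡ 110^2 = 12100 ≡ 234 (mod 349)
6^256 ≡ 234^2 = 54756 ≡ 312 (mod 349)
6^512 ≡ 312^2 = 97344 ≡ 322 (mod 349)
6^1024 ≡ 322^2 = 103684 ≡ 31 (mod 349)
6^1244 = 6^1024 × 6^128 × 6^64 × 6^16 × 6^8 × 6^4 ≡ 31 × 234 × 110 × 332 × 228 × 249 (mod 349).
Accumulate the product:
31 × 234 = 7254 ≡ 274
274 × 110 = 30140 ≡ 126
126 × 332 = 41832 ≡ 301
301 × 228 = 68628 ≡ 224
224 × 249 = 55776 ≡ 285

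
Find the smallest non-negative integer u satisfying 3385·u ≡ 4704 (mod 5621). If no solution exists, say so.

gcd(3385, 5621) = 1, so a unique solution mod 5621 exists.
3385⁻¹ ≡ 1360 (mod 5621).
u ≡ 1360·4704 ≡ 742 (mod 5621).

742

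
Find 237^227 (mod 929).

Compute successive squares:
227 in binary is 11100011, i.e. 227 = 128 + 64 + 32 + 2 + 1.
237^1 ≡ 237 (mod 929)
237^2 ≡ 237^2 = 56169 ≡ 429 (mod 929)
237^4 ≡ 429^2 = 184041 ≡ 99 (mod 929)
237^8 ≡ 99^2 = 9801 ≡ 511 (mod 929)
237^16 ≡ 511^2 = 261121 ≡ 72 (mod 929)
237^32 ≡ 72^2 = 5184 ≡ 539 (mod 929)
237^64 ≡ 539^2 = 290521 ≡ 673 (mod 929)
237^128 ≡ 673^2 = 452929 ≡ 506 (mod 929)
237^227 = 237^128 × 237^64 × 237^32 × 237^2 × 237^1 ≡ 506 × 673 × 539 × 429 × 237 (mod 929).
Accumulate the product:
506 × 673 = 340538 ≡ 524
524 × 539 = 282436 ≡ 20
20 × 429 = 8580 ≡ 219
219 × 237 = 51903 ≡ 808

808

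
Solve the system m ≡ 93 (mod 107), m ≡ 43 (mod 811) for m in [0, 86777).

76277

107⁻¹ mod 811: 107×667 ≡ 1 (mod 811), so 107⁻¹ ≡ 667.
m = 93 + 107×((43 − 93)×667 mod 811) = 93 + 107×712 = 76277.
Check: 76277 mod 107 = 93, 76277 mod 811 = 43. ✓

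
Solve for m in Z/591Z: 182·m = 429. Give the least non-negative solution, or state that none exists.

129

gcd(182, 591) = 1, so a unique solution mod 591 exists.
182⁻¹ ≡ 302 (mod 591).
m ≡ 302·429 ≡ 129 (mod 591).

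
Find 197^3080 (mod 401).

72

3080 in binary is 110000001000, i.e. 3080 = 2048 + 1024 + 8.
197^1 ≡ 197 (mod 401)
197^2 ≡ 197^2 = 38809 ≡ 313 (mod 401)
197^4 ≡ 313^2 = 97969 ≡ 125 (mod 401)
197^8 ≡ 125^2 = 15625 ≡ 387 (mod 401)
197^16 ≡ 387^2 = 149769 ≡ 196 (mod 401)
197^32 ≡ 196^2 = 38416 ≡ 321 (mod 401)
197^64 ≡ 321^2 = 103041 ≡ 385 (mod 401)
197^128 ≡ 385^2 = 148225 ≡ 256 (mod 401)
197^256 ≡ 256^2 = 65536 ≡ 173 (mod 401)
197^512 ≡ 173^2 = 29929 ≡ 255 (mod 401)
197^1024 ≡ 255^2 = 65025 ≡ 63 (mod 401)
197^2048 ≡ 63^2 = 3969 ≡ 360 (mod 401)
197^3080 = 197^2048 · 197^1024 · 197^8 ≡ 360 · 63 · 387 (mod 401).
Accumulate the product:
360 · 63 = 22680 ≡ 224
224 · 387 = 86688 ≡ 72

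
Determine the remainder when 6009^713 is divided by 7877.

644

Compute successive squares:
713 in binary is 1011001001, i.e. 713 = 512 + 128 + 64 + 8 + 1.
6009^1 ≡ 6009 (mod 7877)
6009^2 ≡ 6009^2 = 36108081 ≡ 7790 (mod 7877)
6009^4 ≡ 7790^2 = 60684100 ≡ 7569 (mod 7877)
6009^8 ≡ 7569^2 = 57289761 ≡ 340 (mod 7877)
6009^16 ≡ 340^2 = 115600 ≡ 5322 (mod 7877)
6009^32 ≡ 5322^2 = 28323684 ≡ 5869 (mod 7877)
6009^64 ≡ 5869^2 = 34445161 ≡ 6917 (mod 7877)
6009^128 ≡ 6917^2 = 47844889 ≡ 7868 (mod 7877)
6009^256 ≡ 7868^2 = 61905424 ≡ 81 (mod 7877)
6009^512 ≡ 81^2 = 6561 (mod 7877)
6009^713 = 6009^512 · 6009^128 · 6009^64 · 6009^8 · 6009^1 ≡ 6561 · 7868 · 6917 · 340 · 6009 (mod 7877).
Accumulate the product:
6561 · 7868 = 51621948 ≡ 3967
3967 · 6917 = 27439739 ≡ 4148
4148 · 340 = 1410320 ≡ 337
337 · 6009 = 2025033 ≡ 644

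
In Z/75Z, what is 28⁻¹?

Apply the Euclidean algorithm and back-substitute:
75 = 2·28 + 19
28 = 1·19 + 9
19 = 2·9 + 1
9 = 9·1 + 0
gcd(28, 75) = 1, so the inverse exists.
Bézout: 1 = 3·75 − 8·28.
So 28⁻¹ ≡ −8 ≡ 67 (mod 75).

67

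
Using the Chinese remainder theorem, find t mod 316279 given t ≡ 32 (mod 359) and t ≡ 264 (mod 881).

359⁻¹ mod 881: 359·454 ≡ 1 (mod 881), so 359⁻¹ ≡ 454.
t = 32 + 359·((264 − 32)·454 mod 881) = 32 + 359·489 = 175583.
Check: 175583 mod 359 = 32, 175583 mod 881 = 264. ✓

175583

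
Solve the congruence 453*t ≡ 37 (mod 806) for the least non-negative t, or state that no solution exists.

gcd(453, 806) = 1, so a unique solution mod 806 exists.
453⁻¹ ≡ 669 (mod 806).
t ≡ 669*37 ≡ 573 (mod 806).

573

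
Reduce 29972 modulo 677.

29972 = 44×677 + 184, so 29972 ≡ 184 (mod 677).

184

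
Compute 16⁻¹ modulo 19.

6

Apply the Euclidean algorithm and back-substitute:
19 = 1*16 + 3
16 = 5*3 + 1
3 = 3*1 + 0
gcd(16, 19) = 1, so the inverse exists.
Back-substitute for 1:
1 = 1*16 − 5*3
  = −5*19 + 6*16
So 16⁻¹ ≡ 6 (mod 19).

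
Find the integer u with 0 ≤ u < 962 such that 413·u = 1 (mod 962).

771

Apply the Euclidean algorithm and back-substitute:
962 = 2×413 + 136
413 = 3×136 + 5
136 = 27×5 + 1
5 = 5×1 + 0
gcd(413, 962) = 1, so the inverse exists.
Back-substitute for 1:
1 = 1×136 − 27×5
  = −27×413 + 82×136
  = 82×962 − 191×413
So 413⁻¹ ≡ −191 ≡ 771 (mod 962).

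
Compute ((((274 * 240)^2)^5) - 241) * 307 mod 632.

274 * 240 = 65760 ≡ 32 (mod 632)
(32)^2 ≡ 392 (mod 632)
(392)^5 ≡ 152 (mod 632)
152 - 241 = -89 ≡ 543 (mod 632)
543 * 307 = 166701 ≡ 485 (mod 632)

485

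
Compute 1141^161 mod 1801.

1496

161 in binary is 10100001, i.e. 161 = 128 + 32 + 1.
1141^1 ≡ 1141 (mod 1801)
1141^2 ≡ 1141^2 = 1301881 ≡ 1559 (mod 1801)
1141^4 ≡ 1559^2 = 2430481 ≡ 932 (mod 1801)
1141^8 ≡ 932^2 = 868624 ≡ 542 (mod 1801)
1141^16 ≡ 542^2 = 293764 ≡ 201 (mod 1801)
1141^32 ≡ 201^2 = 40401 ≡ 779 (mod 1801)
1141^64 ≡ 779^2 = 606841 ≡ 1705 (mod 1801)
1141^128 ≡ 1705^2 = 2907025 ≡ 211 (mod 1801)
1141^161 = 1141^128 * 1141^32 * 1141^1 ≡ 211 * 779 * 1141 (mod 1801).
Accumulate the product:
211 * 779 = 164369 ≡ 478
478 * 1141 = 545398 ≡ 1496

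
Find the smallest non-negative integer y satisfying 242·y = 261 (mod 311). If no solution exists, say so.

gcd(242, 311) = 1, so a unique solution mod 311 exists.
242⁻¹ ≡ 9 (mod 311).
y ≡ 9·261 ≡ 172 (mod 311).

172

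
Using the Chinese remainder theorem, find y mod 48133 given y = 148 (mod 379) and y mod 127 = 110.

7349

379⁻¹ mod 127: 379×63 ≡ 1 (mod 127), so 379⁻¹ ≡ 63.
y = 148 + 379×((110 − 148)×63 mod 127) = 148 + 379×19 = 7349.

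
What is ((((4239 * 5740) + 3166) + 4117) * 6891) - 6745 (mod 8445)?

4239 * 5740 = 24331860 ≡ 1815 (mod 8445)
1815 + 3166 = 4981
4981 + 4117 = 9098 ≡ 653 (mod 8445)
653 * 6891 = 4499823 ≡ 7083 (mod 8445)
7083 - 6745 = 338

338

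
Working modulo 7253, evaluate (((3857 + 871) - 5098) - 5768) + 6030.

7145

3857 + 871 = 4728
4728 - 5098 = -370 ≡ 6883 (mod 7253)
6883 - 5768 = 1115
1115 + 6030 = 7145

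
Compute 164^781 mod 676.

164

Using repeated squaring:
164^1 ≡ 164 (mod 676)
164^2 ≡ 164^2 = 26896 ≡ 532 (mod 676)
164^4 ≡ 532^2 = 283024 ≡ 456 (mod 676)
164^8 ≡ 456^2 = 207936 ≡ 404 (mod 676)
164^16 ≡ 404^2 = 163216 ≡ 300 (mod 676)
164^32 ≡ 300^2 = 90000 ≡ 92 (mod 676)
164^64 ≡ 92^2 = 8464 ≡ 352 (mod 676)
164^128 ≡ 352^2 = 123904 ≡ 196 (mod 676)
164^256 ≡ 196^2 = 38416 ≡ 560 (mod 676)
164^512 ≡ 560^2 = 313600 ≡ 612 (mod 676)
164^781 = 164^512 × 164^256 × 164^8 × 164^4 × 164^1 ≡ 612 × 560 × 404 × 456 × 164 (mod 676).
Accumulate the product:
612 × 560 = 342720 ≡ 664
664 × 404 = 268256 ≡ 560
560 × 456 = 255360 ≡ 508
508 × 164 = 83312 ≡ 164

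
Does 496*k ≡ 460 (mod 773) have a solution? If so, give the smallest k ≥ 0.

gcd(496, 773) = 1, so a unique solution mod 773 exists.
496⁻¹ ≡ 653 (mod 773).
k ≡ 653*460 ≡ 456 (mod 773).

456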